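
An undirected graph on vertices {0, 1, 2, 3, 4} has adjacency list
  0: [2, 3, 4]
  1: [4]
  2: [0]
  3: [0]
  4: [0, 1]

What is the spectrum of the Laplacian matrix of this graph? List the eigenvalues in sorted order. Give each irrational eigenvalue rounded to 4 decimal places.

Reading degrees in the order [0, 1, 2, 3, 4] gives [3, 1, 1, 1, 2]; set D = diag(3, 1, 1, 1, 2) and form L = D - A. The multiplicity of 0 as a Laplacian eigenvalue equals the number of connected components. The largest eigenvalue, 4.1701, is at most the vertex count 5.

[0, 0.5188, 1, 2.3111, 4.1701]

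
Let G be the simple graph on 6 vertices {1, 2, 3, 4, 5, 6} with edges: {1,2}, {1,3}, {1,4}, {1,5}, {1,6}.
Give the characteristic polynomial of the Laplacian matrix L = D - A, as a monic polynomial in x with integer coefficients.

With the vertex order [1, 2, 3, 4, 5, 6], the degrees are [5, 1, 1, 1, 1, 1], giving D = diag(5, 1, 1, 1, 1, 1) and L = D - A. L has integer entries, so p(x) = det(xI - L) has integer coefficients. Expanding the determinant yields x^6 - 10x^5 + 30x^4 - 40x^3 + 25x^2 - 6x. The constant term is 0 because L is singular (the all-ones vector lies in its kernel). The largest eigenvalue, 6, is at most the vertex count 6.

x^6 - 10x^5 + 30x^4 - 40x^3 + 25x^2 - 6x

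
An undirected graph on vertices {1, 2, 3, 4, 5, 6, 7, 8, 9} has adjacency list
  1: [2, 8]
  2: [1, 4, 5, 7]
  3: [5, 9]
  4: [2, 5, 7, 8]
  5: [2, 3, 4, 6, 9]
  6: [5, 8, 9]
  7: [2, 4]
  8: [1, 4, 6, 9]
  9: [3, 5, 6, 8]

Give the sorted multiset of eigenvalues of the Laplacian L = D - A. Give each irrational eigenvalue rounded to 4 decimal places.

[0, 1.0526, 1.6377, 2.2807, 3.7025, 4.0683, 4.9039, 5.7382, 6.6162]

Each diagonal entry of L is the vertex degree and each off-diagonal entry is -1 where an edge is present, 0 otherwise; in the order [1, 2, 3, 4, 5, 6, 7, 8, 9] the diagonal is [2, 4, 2, 4, 5, 3, 2, 4, 4]. Since every row of L sums to 0, the all-ones vector is in the kernel and 0 is an eigenvalue. The single zero eigenvalue shows the graph is connected.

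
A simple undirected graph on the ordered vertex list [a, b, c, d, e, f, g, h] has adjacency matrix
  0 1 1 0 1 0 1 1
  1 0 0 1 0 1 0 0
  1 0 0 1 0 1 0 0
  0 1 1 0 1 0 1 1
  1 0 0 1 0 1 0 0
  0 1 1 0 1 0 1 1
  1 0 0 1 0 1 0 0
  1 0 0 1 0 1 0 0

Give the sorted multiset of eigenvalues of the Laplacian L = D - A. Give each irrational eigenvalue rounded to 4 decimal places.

[0, 3, 3, 3, 3, 5, 5, 8]

Reading degrees in the order [a, b, c, d, e, f, g, h] gives [5, 3, 3, 5, 3, 5, 3, 3]; set D = diag(5, 3, 3, 5, 3, 5, 3, 3) and form L = D - A. Since every row of L sums to 0, the all-ones vector is in the kernel and 0 is an eigenvalue. The single zero eigenvalue shows the graph is connected. By the matrix-tree theorem the graph has (1/8) * product of the nonzero eigenvalues = 2025 spanning trees.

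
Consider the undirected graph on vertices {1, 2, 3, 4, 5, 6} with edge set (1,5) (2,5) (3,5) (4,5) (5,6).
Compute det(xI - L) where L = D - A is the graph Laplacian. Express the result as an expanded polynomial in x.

x^6 - 10x^5 + 30x^4 - 40x^3 + 25x^2 - 6x

With the vertex order [1, 2, 3, 4, 5, 6], the degrees are [1, 1, 1, 1, 5, 1], giving D = diag(1, 1, 1, 1, 5, 1) and L = D - A. L has integer entries, so p(x) = det(xI - L) has integer coefficients. Expanding the determinant yields x^6 - 10x^5 + 30x^4 - 40x^3 + 25x^2 - 6x. Since p(0) = det(-L) = 0, x divides p(x).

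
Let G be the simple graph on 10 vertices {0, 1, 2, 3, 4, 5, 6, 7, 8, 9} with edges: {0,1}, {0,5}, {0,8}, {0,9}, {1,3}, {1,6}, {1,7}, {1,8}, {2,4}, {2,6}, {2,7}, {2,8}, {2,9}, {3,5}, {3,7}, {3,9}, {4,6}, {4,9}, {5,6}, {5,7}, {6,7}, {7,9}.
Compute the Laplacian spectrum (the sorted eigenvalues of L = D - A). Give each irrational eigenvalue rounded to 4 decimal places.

With the vertex order [0, 1, 2, 3, 4, 5, 6, 7, 8, 9], the degrees are [4, 5, 5, 4, 3, 4, 5, 6, 3, 5], giving D = diag(4, 5, 5, 4, 3, 4, 5, 6, 3, 5) and L = D - A. Since every row of L sums to 0, the all-ones vector is in the kernel and 0 is an eigenvalue. The single zero eigenvalue shows the graph is connected.

[0, 2.1560, 2.4948, 4, 4, 4.8286, 5, 6.8194, 7, 7.7011]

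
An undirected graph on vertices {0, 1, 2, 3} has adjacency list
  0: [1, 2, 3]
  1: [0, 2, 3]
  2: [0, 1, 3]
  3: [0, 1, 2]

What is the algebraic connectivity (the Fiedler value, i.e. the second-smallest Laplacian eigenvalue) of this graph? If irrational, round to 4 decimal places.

Each diagonal entry of L is the vertex degree and each off-diagonal entry is -1 where an edge is present, 0 otherwise; in the order [0, 1, 2, 3] the diagonal is [3, 3, 3, 3]. The sorted Laplacian eigenvalues are [0, 4, 4, 4]; the algebraic connectivity is the second entry, 4. By the matrix-tree theorem the graph has (1/4) * product of the nonzero eigenvalues = 16 spanning trees. The eigenvalues sum to 12, which equals trace(L) = 2|E|.

4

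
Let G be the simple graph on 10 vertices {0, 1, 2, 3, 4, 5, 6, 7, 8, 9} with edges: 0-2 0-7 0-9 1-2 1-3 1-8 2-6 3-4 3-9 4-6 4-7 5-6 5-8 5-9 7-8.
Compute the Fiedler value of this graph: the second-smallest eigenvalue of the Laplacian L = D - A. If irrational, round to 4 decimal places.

Each diagonal entry of L is the vertex degree and each off-diagonal entry is -1 where an edge is present, 0 otherwise; in the order [0, 1, 2, 3, 4, 5, 6, 7, 8, 9] the diagonal is [3, 3, 3, 3, 3, 3, 3, 3, 3, 3]. The sorted Laplacian eigenvalues are [0, 2, 2, 2, 2, 2, 5, 5, 5, 5]; the algebraic connectivity is the second entry, 2. The largest eigenvalue, 5, is at most the vertex count 10. By the matrix-tree theorem the graph has (1/10) * product of the nonzero eigenvalues = 2000 spanning trees.

2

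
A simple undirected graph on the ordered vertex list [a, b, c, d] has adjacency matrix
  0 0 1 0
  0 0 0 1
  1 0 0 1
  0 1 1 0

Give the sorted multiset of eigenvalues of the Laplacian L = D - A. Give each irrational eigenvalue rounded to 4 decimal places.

Reading degrees in the order [a, b, c, d] gives [1, 1, 2, 2]; set D = diag(1, 1, 2, 2) and form L = D - A. L is symmetric positive semidefinite, so every eigenvalue is real and nonnegative. The single zero eigenvalue shows the graph is connected. The eigenvalues sum to 6, which equals trace(L) = 2|E|. The largest eigenvalue, 3.4142, is at most the vertex count 4.

[0, 0.5858, 2, 3.4142]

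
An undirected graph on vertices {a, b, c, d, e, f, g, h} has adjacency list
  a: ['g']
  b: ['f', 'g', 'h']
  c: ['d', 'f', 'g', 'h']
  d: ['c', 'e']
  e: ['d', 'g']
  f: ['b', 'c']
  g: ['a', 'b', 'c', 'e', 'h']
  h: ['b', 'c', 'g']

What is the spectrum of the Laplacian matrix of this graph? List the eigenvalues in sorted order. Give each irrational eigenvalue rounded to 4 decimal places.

[0, 0.8879, 1.0729, 2.2634, 2.6522, 3.6956, 5.0264, 6.4017]

Reading degrees in the order [a, b, c, d, e, f, g, h] gives [1, 3, 4, 2, 2, 2, 5, 3]; set D = diag(1, 3, 4, 2, 2, 2, 5, 3) and form L = D - A. Diagonalising L (or applying a numerical eigensolver to the 8x8 matrix) gives the spectrum above. The single zero eigenvalue shows the graph is connected.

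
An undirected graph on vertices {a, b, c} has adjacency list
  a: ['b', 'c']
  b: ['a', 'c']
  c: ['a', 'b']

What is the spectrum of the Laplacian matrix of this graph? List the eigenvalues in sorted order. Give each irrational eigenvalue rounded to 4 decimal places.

Reading degrees in the order [a, b, c] gives [2, 2, 2]; set D = diag(2, 2, 2) and form L = D - A. Diagonalising L (or applying a numerical eigensolver to the 3x3 matrix) gives the spectrum above. The single zero eigenvalue shows the graph is connected.

[0, 3, 3]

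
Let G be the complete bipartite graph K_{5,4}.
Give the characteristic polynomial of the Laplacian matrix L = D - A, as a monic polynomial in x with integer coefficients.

The graph has 9 vertices and degree multiset [5, 5, 5, 5, 4, 4, 4, 4, 4]; D is the diagonal matrix of degrees and L = D - A. The eigenvalues of L are [0, 4, 4, 4, 4, 5, 5, 5, 9]; the characteristic polynomial is the product of (x - lambda_i), which multiplies out to x^9 - 40x^8 + 690x^7 - 6720x^6 + 40485x^5 - 154704x^4 + 366560x^3 - 492800x^2 + 288000x. The coefficient of x^8 equals -trace(L) = -40, matching the sum of degrees. By the matrix-tree theorem the graph has (1/9) * product of the nonzero eigenvalues = 32000 spanning trees.

x^9 - 40x^8 + 690x^7 - 6720x^6 + 40485x^5 - 154704x^4 + 366560x^3 - 492800x^2 + 288000x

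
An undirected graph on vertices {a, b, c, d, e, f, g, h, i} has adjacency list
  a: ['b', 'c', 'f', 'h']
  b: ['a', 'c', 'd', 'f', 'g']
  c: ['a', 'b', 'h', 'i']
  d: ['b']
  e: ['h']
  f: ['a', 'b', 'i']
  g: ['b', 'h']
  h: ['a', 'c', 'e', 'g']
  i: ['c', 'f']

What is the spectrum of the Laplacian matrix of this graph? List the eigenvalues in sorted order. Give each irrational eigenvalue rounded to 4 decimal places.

[0, 0.7014, 0.9668, 1.5790, 2.6671, 3.1645, 4.8361, 5.5228, 6.5623]

Each diagonal entry of L is the vertex degree and each off-diagonal entry is -1 where an edge is present, 0 otherwise; in the order [a, b, c, d, e, f, g, h, i] the diagonal is [4, 5, 4, 1, 1, 3, 2, 4, 2]. L is symmetric positive semidefinite, so every eigenvalue is real and nonnegative. The single zero eigenvalue shows the graph is connected. The largest eigenvalue, 6.5623, is at most the vertex count 9. By the matrix-tree theorem the graph has (1/9) * product of the nonzero eigenvalues = 176 spanning trees.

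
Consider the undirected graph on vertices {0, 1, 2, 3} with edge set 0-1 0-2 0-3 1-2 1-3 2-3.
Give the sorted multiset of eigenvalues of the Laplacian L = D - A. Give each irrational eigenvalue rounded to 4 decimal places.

[0, 4, 4, 4]

Each diagonal entry of L is the vertex degree and each off-diagonal entry is -1 where an edge is present, 0 otherwise; in the order [0, 1, 2, 3] the diagonal is [3, 3, 3, 3]. The multiplicity of 0 as a Laplacian eigenvalue equals the number of connected components. There is one zero in the spectrum, matching the 1 component.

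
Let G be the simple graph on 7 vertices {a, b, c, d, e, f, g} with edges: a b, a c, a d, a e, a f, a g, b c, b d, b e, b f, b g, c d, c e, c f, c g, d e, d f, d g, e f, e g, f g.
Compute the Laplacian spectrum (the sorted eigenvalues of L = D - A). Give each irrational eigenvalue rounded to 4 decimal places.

[0, 7, 7, 7, 7, 7, 7]

Reading degrees in the order [a, b, c, d, e, f, g] gives [6, 6, 6, 6, 6, 6, 6]; set D = diag(6, 6, 6, 6, 6, 6, 6) and form L = D - A. Since every row of L sums to 0, the all-ones vector is in the kernel and 0 is an eigenvalue. The single zero eigenvalue shows the graph is connected. By the matrix-tree theorem the graph has (1/7) * product of the nonzero eigenvalues = 16807 spanning trees.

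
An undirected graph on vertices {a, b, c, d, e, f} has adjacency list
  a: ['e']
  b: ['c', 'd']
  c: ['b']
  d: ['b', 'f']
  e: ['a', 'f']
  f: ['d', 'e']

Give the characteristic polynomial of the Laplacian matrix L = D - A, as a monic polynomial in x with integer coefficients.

x^6 - 10x^5 + 36x^4 - 56x^3 + 35x^2 - 6x

With the vertex order [a, b, c, d, e, f], the degrees are [1, 2, 1, 2, 2, 2], giving D = diag(1, 2, 1, 2, 2, 2) and L = D - A. L has integer entries, so p(x) = det(xI - L) has integer coefficients. Expanding the determinant yields x^6 - 10x^5 + 36x^4 - 56x^3 + 35x^2 - 6x. The constant term is 0 because L is singular (the all-ones vector lies in its kernel). There is one zero in the spectrum, matching the 1 component.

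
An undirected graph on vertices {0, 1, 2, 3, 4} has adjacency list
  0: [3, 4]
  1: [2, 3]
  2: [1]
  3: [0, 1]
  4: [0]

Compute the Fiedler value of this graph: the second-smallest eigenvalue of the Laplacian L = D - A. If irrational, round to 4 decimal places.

Reading degrees in the order [0, 1, 2, 3, 4] gives [2, 2, 1, 2, 1]; set D = diag(2, 2, 1, 2, 1) and form L = D - A. The smallest Laplacian eigenvalue is always 0. The next one, lambda_2 = 0.3820, measures how hard the graph is to disconnect: larger values mean better connectivity. There is one zero in the spectrum, matching the 1 component. The largest eigenvalue, 3.6180, is at most the vertex count 5.

0.3820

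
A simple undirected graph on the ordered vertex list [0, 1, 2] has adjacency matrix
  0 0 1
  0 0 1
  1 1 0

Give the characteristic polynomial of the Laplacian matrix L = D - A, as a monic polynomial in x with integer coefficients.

x^3 - 4x^2 + 3x

Each diagonal entry of L is the vertex degree and each off-diagonal entry is -1 where an edge is present, 0 otherwise; in the order [0, 1, 2] the diagonal is [1, 1, 2]. The eigenvalues of L are [0, 1, 3]; the characteristic polynomial is the product of (x - lambda_i), which multiplies out to x^3 - 4x^2 + 3x. Since p(0) = det(-L) = 0, x divides p(x). The eigenvalues sum to 4, which equals trace(L) = 2|E|. There is one zero in the spectrum, matching the 1 component.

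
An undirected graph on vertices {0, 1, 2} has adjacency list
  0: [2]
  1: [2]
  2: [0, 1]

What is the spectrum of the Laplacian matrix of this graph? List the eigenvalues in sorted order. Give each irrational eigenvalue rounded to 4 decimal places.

Each diagonal entry of L is the vertex degree and each off-diagonal entry is -1 where an edge is present, 0 otherwise; in the order [0, 1, 2] the diagonal is [1, 1, 2]. L is symmetric positive semidefinite, so every eigenvalue is real and nonnegative. The single zero eigenvalue shows the graph is connected. By the matrix-tree theorem the graph has (1/3) * product of the nonzero eigenvalues = 1 spanning tree.

[0, 1, 3]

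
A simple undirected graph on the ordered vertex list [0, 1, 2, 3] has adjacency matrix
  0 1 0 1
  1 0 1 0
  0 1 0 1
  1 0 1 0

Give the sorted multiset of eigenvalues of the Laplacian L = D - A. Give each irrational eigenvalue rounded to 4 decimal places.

Each diagonal entry of L is the vertex degree and each off-diagonal entry is -1 where an edge is present, 0 otherwise; in the order [0, 1, 2, 3] the diagonal is [2, 2, 2, 2]. L is symmetric positive semidefinite, so every eigenvalue is real and nonnegative. The eigenvalues sum to 8, which equals trace(L) = 2|E|. There is one zero in the spectrum, matching the 1 component.

[0, 2, 2, 4]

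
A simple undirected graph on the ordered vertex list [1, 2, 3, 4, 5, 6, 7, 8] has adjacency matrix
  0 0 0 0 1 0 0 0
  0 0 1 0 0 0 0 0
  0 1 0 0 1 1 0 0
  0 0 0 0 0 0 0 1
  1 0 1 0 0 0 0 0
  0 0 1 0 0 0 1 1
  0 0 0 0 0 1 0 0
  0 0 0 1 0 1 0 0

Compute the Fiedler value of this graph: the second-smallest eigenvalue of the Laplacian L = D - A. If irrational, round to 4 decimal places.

With the vertex order [1, 2, 3, 4, 5, 6, 7, 8], the degrees are [1, 1, 3, 1, 2, 3, 1, 2], giving D = diag(1, 1, 3, 1, 2, 3, 1, 2) and L = D - A. Computing the eigenvalues of L and sorting gives [0, 0.2509, 0.5858, 0.7287, 2, 2.3349, 3.4142, 4.6855]. The Fiedler value lambda_2 = 0.2509 is strictly positive, so the graph is connected. There is one zero in the spectrum, matching the 1 component.

0.2509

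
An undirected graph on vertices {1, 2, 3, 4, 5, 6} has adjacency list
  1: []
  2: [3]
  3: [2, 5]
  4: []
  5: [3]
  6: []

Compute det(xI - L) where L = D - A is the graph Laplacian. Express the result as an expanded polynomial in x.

x^6 - 4x^5 + 3x^4

Each diagonal entry of L is the vertex degree and each off-diagonal entry is -1 where an edge is present, 0 otherwise; in the order [1, 2, 3, 4, 5, 6] the diagonal is [0, 1, 2, 0, 1, 0]. Computing det(xI - L) by cofactor expansion (or equivalently via sum-over-permutations) gives x^6 - 4x^5 + 3x^4. The constant term is 0 because L is singular (the all-ones vector lies in its kernel). The eigenvalues sum to 4, which equals trace(L) = 2|E|. There are 4 zeros in the spectrum, matching the 4 components.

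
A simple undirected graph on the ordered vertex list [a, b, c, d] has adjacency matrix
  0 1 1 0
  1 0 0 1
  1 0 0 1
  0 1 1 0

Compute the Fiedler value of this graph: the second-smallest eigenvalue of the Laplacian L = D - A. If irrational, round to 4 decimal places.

Reading degrees in the order [a, b, c, d] gives [2, 2, 2, 2]; set D = diag(2, 2, 2, 2) and form L = D - A. The smallest Laplacian eigenvalue is always 0. The next one, lambda_2 = 2, measures how hard the graph is to disconnect: larger values mean better connectivity. The largest eigenvalue, 4, is at most the vertex count 4.

2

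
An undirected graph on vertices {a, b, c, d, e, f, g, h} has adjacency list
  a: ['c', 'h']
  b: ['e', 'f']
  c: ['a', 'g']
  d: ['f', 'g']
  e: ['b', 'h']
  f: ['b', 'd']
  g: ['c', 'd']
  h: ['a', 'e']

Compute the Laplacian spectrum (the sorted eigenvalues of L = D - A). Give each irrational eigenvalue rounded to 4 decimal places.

Each diagonal entry of L is the vertex degree and each off-diagonal entry is -1 where an edge is present, 0 otherwise; in the order [a, b, c, d, e, f, g, h] the diagonal is [2, 2, 2, 2, 2, 2, 2, 2]. Since every row of L sums to 0, the all-ones vector is in the kernel and 0 is an eigenvalue. The single zero eigenvalue shows the graph is connected. There is one zero in the spectrum, matching the 1 component.

[0, 0.5858, 0.5858, 2, 2, 3.4142, 3.4142, 4]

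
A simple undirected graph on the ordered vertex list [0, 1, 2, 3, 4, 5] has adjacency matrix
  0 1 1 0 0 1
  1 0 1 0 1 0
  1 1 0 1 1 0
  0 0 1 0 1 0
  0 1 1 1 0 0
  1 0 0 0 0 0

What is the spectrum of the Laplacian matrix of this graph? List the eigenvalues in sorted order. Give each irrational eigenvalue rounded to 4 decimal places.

[0, 0.7312, 2.1353, 3.4659, 4.5494, 5.1183]

Reading degrees in the order [0, 1, 2, 3, 4, 5] gives [3, 3, 4, 2, 3, 1]; set D = diag(3, 3, 4, 2, 3, 1) and form L = D - A. Diagonalising L (or applying a numerical eigensolver to the 6x6 matrix) gives the spectrum above. The single zero eigenvalue shows the graph is connected. The largest eigenvalue, 5.1183, is at most the vertex count 6.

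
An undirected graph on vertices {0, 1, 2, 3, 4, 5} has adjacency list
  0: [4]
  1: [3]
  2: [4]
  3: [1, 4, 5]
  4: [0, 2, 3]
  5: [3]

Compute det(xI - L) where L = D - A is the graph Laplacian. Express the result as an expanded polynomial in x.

x^6 - 10x^5 + 34x^4 - 48x^3 + 29x^2 - 6x

Each diagonal entry of L is the vertex degree and each off-diagonal entry is -1 where an edge is present, 0 otherwise; in the order [0, 1, 2, 3, 4, 5] the diagonal is [1, 1, 1, 3, 3, 1]. L has integer entries, so p(x) = det(xI - L) has integer coefficients. Expanding the determinant yields x^6 - 10x^5 + 34x^4 - 48x^3 + 29x^2 - 6x. The coefficient of x^5 equals -trace(L) = -10, matching the sum of degrees. The largest eigenvalue, 4.5616, is at most the vertex count 6. There is one zero in the spectrum, matching the 1 component.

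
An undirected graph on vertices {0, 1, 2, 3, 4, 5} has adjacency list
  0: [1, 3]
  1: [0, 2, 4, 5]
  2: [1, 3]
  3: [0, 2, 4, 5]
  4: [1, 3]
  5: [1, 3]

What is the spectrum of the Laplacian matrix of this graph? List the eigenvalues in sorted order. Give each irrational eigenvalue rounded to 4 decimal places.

Each diagonal entry of L is the vertex degree and each off-diagonal entry is -1 where an edge is present, 0 otherwise; in the order [0, 1, 2, 3, 4, 5] the diagonal is [2, 4, 2, 4, 2, 2]. Since every row of L sums to 0, the all-ones vector is in the kernel and 0 is an eigenvalue. The eigenvalues sum to 16, which equals trace(L) = 2|E|.

[0, 2, 2, 2, 4, 6]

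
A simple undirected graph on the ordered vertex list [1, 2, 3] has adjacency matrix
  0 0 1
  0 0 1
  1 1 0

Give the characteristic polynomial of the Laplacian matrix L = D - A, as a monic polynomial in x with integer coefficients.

With the vertex order [1, 2, 3], the degrees are [1, 1, 2], giving D = diag(1, 1, 2) and L = D - A. The eigenvalues of L are [0, 1, 3]; the characteristic polynomial is the product of (x - lambda_i), which multiplies out to x^3 - 4x^2 + 3x. The constant term is 0 because L is singular (the all-ones vector lies in its kernel).

x^3 - 4x^2 + 3x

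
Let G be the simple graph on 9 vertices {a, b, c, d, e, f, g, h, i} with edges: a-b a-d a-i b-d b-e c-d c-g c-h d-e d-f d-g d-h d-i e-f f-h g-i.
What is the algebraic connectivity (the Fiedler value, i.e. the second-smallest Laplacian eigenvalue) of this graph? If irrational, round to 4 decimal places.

1.5858

With the vertex order [a, b, c, d, e, f, g, h, i], the degrees are [3, 3, 3, 8, 3, 3, 3, 3, 3], giving D = diag(3, 3, 3, 8, 3, 3, 3, 3, 3) and L = D - A. Computing the eigenvalues of L and sorting gives [0, 1.5858, 1.5858, 3, 3, 4.4142, 4.4142, 5, 9]. The Fiedler value lambda_2 = 1.5858 is strictly positive, so the graph is connected. The eigenvalues sum to 32, which equals trace(L) = 2|E|.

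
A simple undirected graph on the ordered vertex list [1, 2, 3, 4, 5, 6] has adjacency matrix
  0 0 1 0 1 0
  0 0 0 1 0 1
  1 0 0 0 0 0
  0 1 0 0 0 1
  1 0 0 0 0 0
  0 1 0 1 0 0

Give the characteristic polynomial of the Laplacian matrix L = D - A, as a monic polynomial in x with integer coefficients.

Reading degrees in the order [1, 2, 3, 4, 5, 6] gives [2, 2, 1, 2, 1, 2]; set D = diag(2, 2, 1, 2, 1, 2) and form L = D - A. L has integer entries, so p(x) = det(xI - L) has integer coefficients. Expanding the determinant yields x^6 - 10x^5 + 36x^4 - 54x^3 + 27x^2. The constant term is 0 because L is singular (the all-ones vector lies in its kernel). The largest eigenvalue, 3, is at most the vertex count 6.

x^6 - 10x^5 + 36x^4 - 54x^3 + 27x^2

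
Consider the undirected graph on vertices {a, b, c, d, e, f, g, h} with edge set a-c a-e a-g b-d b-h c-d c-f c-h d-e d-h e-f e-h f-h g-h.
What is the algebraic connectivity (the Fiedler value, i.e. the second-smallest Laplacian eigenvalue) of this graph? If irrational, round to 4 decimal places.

1.4568

Reading degrees in the order [a, b, c, d, e, f, g, h] gives [3, 2, 4, 4, 4, 3, 2, 6]; set D = diag(3, 2, 4, 4, 4, 3, 2, 6) and form L = D - A. Computing the eigenvalues of L and sorting gives [0, 1.4568, 2, 3.1964, 4, 4, 6.1289, 7.2178]. The Fiedler value lambda_2 = 1.4568 is strictly positive, so the graph is connected.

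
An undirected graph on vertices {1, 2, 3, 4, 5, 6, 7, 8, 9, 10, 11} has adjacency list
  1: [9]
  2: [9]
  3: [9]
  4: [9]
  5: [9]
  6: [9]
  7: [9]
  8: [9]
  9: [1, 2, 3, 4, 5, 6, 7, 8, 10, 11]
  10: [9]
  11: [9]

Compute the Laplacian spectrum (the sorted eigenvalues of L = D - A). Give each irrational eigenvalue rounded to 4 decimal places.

Each diagonal entry of L is the vertex degree and each off-diagonal entry is -1 where an edge is present, 0 otherwise; in the order [1, 2, 3, 4, 5, 6, 7, 8, 9, 10, 11] the diagonal is [1, 1, 1, 1, 1, 1, 1, 1, 10, 1, 1]. Diagonalising L (or applying a numerical eigensolver to the 11x11 matrix) gives the spectrum above. By the matrix-tree theorem the graph has (1/11) * product of the nonzero eigenvalues = 1 spanning tree.

[0, 1, 1, 1, 1, 1, 1, 1, 1, 1, 11]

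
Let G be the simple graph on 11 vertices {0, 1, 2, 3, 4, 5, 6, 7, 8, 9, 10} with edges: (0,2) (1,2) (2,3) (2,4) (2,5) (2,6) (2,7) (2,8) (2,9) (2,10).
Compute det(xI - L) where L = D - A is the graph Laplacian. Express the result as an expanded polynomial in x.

Reading degrees in the order [0, 1, 2, 3, 4, 5, 6, 7, 8, 9, 10] gives [1, 1, 10, 1, 1, 1, 1, 1, 1, 1, 1]; set D = diag(1, 1, 10, 1, 1, 1, 1, 1, 1, 1, 1) and form L = D - A. The eigenvalues of L are [0, 1, 1, 1, 1, 1, 1, 1, 1, 1, 11]; the characteristic polynomial is the product of (x - lambda_i), which multiplies out to x^11 - 20x^10 + 135x^9 - 480x^8 + 1050x^7 - 1512x^6 + 1470x^5 - 960x^4 + 405x^3 - 100x^2 + 11x. Since p(0) = det(-L) = 0, x divides p(x). There is one zero in the spectrum, matching the 1 component. The eigenvalues sum to 20, which equals trace(L) = 2|E|.

x^11 - 20x^10 + 135x^9 - 480x^8 + 1050x^7 - 1512x^6 + 1470x^5 - 960x^4 + 405x^3 - 100x^2 + 11x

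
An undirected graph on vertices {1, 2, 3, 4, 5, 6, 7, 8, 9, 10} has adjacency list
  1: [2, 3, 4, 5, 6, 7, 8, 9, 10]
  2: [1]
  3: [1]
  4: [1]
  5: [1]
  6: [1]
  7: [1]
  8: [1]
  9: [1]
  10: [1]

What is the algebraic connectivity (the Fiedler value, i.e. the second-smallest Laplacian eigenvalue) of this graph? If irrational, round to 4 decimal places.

Reading degrees in the order [1, 2, 3, 4, 5, 6, 7, 8, 9, 10] gives [9, 1, 1, 1, 1, 1, 1, 1, 1, 1]; set D = diag(9, 1, 1, 1, 1, 1, 1, 1, 1, 1) and form L = D - A. The sorted Laplacian eigenvalues are [0, 1, 1, 1, 1, 1, 1, 1, 1, 10]; the algebraic connectivity is the second entry, 1. The largest eigenvalue, 10, is at most the vertex count 10.

1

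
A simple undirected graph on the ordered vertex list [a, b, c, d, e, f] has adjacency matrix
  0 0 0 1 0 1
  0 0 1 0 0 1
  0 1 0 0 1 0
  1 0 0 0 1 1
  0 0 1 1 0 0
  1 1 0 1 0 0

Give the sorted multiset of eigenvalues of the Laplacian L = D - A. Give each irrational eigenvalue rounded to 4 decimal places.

[0, 1, 1.5858, 3, 4, 4.4142]

With the vertex order [a, b, c, d, e, f], the degrees are [2, 2, 2, 3, 2, 3], giving D = diag(2, 2, 2, 3, 2, 3) and L = D - A. The multiplicity of 0 as a Laplacian eigenvalue equals the number of connected components. By the matrix-tree theorem the graph has (1/6) * product of the nonzero eigenvalues = 14 spanning trees.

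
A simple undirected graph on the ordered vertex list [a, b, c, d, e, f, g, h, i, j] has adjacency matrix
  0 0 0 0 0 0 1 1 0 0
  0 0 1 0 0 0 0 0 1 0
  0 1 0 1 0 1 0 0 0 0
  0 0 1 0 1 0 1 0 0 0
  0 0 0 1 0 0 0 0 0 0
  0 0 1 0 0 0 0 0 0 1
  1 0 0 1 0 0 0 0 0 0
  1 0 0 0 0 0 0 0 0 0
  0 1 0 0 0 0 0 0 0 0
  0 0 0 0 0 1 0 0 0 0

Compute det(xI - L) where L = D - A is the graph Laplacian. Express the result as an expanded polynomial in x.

Each diagonal entry of L is the vertex degree and each off-diagonal entry is -1 where an edge is present, 0 otherwise; in the order [a, b, c, d, e, f, g, h, i, j] the diagonal is [2, 2, 3, 3, 1, 2, 2, 1, 1, 1]. Computing det(xI - L) by cofactor expansion (or equivalently via sum-over-permutations) gives x^10 - 18x^9 + 134x^8 - 536x^7 + 1252x^6 - 1738x^5 + 1399x^4 - 612x^3 + 130x^2 - 10x. Since p(0) = det(-L) = 0, x divides p(x). By the matrix-tree theorem the graph has (1/10) * product of the nonzero eigenvalues = 1 spanning tree. The eigenvalues sum to 18, which equals trace(L) = 2|E|.

x^10 - 18x^9 + 134x^8 - 536x^7 + 1252x^6 - 1738x^5 + 1399x^4 - 612x^3 + 130x^2 - 10x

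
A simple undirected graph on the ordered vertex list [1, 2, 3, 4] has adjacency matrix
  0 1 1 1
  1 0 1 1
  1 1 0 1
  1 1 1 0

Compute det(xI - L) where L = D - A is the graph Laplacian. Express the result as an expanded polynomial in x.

x^4 - 12x^3 + 48x^2 - 64x

With the vertex order [1, 2, 3, 4], the degrees are [3, 3, 3, 3], giving D = diag(3, 3, 3, 3) and L = D - A. The eigenvalues of L are [0, 4, 4, 4]; the characteristic polynomial is the product of (x - lambda_i), which multiplies out to x^4 - 12x^3 + 48x^2 - 64x. Since p(0) = det(-L) = 0, x divides p(x).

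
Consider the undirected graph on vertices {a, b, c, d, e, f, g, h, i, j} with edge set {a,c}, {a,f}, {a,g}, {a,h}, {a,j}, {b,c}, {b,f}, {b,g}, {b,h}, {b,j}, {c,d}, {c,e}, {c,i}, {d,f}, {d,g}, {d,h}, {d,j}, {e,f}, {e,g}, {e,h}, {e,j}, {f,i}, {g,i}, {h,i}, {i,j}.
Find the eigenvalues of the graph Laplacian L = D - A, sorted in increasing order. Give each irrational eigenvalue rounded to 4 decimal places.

[0, 5, 5, 5, 5, 5, 5, 5, 5, 10]

With the vertex order [a, b, c, d, e, f, g, h, i, j], the degrees are [5, 5, 5, 5, 5, 5, 5, 5, 5, 5], giving D = diag(5, 5, 5, 5, 5, 5, 5, 5, 5, 5) and L = D - A. Since every row of L sums to 0, the all-ones vector is in the kernel and 0 is an eigenvalue. The single zero eigenvalue shows the graph is connected.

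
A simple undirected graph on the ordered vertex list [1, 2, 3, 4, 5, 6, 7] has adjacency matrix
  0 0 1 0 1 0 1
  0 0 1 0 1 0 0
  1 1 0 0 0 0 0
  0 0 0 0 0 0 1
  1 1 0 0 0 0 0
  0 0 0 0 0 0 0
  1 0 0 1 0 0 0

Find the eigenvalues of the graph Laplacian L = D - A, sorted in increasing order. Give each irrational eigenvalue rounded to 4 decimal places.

Reading degrees in the order [1, 2, 3, 4, 5, 6, 7] gives [3, 2, 2, 1, 2, 0, 2]; set D = diag(3, 2, 2, 1, 2, 0, 2) and form L = D - A. Since every row of L sums to 0, the all-ones vector is in the kernel and 0 is an eigenvalue. The 2 zero eigenvalues correspond to the 2 connected components. There are 2 zeros in the spectrum, matching the 2 components. The eigenvalues sum to 12, which equals trace(L) = 2|E|.

[0, 0, 0.4384, 2, 2, 3, 4.5616]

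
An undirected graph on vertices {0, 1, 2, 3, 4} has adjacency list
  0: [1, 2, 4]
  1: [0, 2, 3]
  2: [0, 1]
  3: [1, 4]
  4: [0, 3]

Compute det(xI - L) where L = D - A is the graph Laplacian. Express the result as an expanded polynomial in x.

Reading degrees in the order [0, 1, 2, 3, 4] gives [3, 3, 2, 2, 2]; set D = diag(3, 3, 2, 2, 2) and form L = D - A. L has integer entries, so p(x) = det(xI - L) has integer coefficients. Expanding the determinant yields x^5 - 12x^4 + 51x^3 - 90x^2 + 55x. The coefficient of x^4 equals -trace(L) = -12, matching the sum of degrees.

x^5 - 12x^4 + 51x^3 - 90x^2 + 55x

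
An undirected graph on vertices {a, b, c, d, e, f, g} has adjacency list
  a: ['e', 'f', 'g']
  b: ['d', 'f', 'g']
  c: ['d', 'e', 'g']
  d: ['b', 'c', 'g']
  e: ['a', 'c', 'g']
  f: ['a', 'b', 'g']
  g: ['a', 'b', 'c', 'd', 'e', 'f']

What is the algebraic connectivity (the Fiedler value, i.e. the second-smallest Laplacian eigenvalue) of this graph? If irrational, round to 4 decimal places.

2

Reading degrees in the order [a, b, c, d, e, f, g] gives [3, 3, 3, 3, 3, 3, 6]; set D = diag(3, 3, 3, 3, 3, 3, 6) and form L = D - A. Computing the eigenvalues of L and sorting gives [0, 2, 2, 4, 4, 5, 7]. The Fiedler value lambda_2 = 2 is strictly positive, so the graph is connected.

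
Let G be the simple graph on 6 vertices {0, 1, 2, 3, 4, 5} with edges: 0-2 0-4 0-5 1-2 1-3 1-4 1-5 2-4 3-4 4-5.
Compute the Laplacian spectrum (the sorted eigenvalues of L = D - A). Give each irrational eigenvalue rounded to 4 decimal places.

[0, 1.8299, 3, 3.6889, 5.4812, 6]

Each diagonal entry of L is the vertex degree and each off-diagonal entry is -1 where an edge is present, 0 otherwise; in the order [0, 1, 2, 3, 4, 5] the diagonal is [3, 4, 3, 2, 5, 3]. L is symmetric positive semidefinite, so every eigenvalue is real and nonnegative. By the matrix-tree theorem the graph has (1/6) * product of the nonzero eigenvalues = 111 spanning trees. The largest eigenvalue, 6, is at most the vertex count 6.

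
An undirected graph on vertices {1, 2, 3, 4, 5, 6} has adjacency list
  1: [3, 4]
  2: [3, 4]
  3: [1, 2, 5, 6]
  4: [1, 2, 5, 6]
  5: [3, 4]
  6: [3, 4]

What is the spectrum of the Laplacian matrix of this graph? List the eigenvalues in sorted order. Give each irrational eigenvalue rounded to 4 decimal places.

[0, 2, 2, 2, 4, 6]

Reading degrees in the order [1, 2, 3, 4, 5, 6] gives [2, 2, 4, 4, 2, 2]; set D = diag(2, 2, 4, 4, 2, 2) and form L = D - A. Diagonalising L (or applying a numerical eigensolver to the 6x6 matrix) gives the spectrum above. The single zero eigenvalue shows the graph is connected. By the matrix-tree theorem the graph has (1/6) * product of the nonzero eigenvalues = 32 spanning trees. There is one zero in the spectrum, matching the 1 component.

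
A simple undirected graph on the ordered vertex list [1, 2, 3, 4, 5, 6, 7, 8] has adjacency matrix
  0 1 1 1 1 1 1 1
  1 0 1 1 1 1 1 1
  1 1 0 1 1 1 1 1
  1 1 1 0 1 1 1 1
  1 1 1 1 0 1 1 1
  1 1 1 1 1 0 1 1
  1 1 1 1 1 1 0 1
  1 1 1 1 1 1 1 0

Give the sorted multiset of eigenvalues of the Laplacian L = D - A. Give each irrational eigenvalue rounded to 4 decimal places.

Each diagonal entry of L is the vertex degree and each off-diagonal entry is -1 where an edge is present, 0 otherwise; in the order [1, 2, 3, 4, 5, 6, 7, 8] the diagonal is [7, 7, 7, 7, 7, 7, 7, 7]. L is symmetric positive semidefinite, so every eigenvalue is real and nonnegative. The single zero eigenvalue shows the graph is connected. By the matrix-tree theorem the graph has (1/8) * product of the nonzero eigenvalues = 262144 spanning trees. There is one zero in the spectrum, matching the 1 component.

[0, 8, 8, 8, 8, 8, 8, 8]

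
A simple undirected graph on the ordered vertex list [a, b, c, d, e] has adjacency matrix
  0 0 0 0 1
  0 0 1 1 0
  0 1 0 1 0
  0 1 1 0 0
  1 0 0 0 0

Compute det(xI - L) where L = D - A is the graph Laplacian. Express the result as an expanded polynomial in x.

x^5 - 8x^4 + 21x^3 - 18x^2

Each diagonal entry of L is the vertex degree and each off-diagonal entry is -1 where an edge is present, 0 otherwise; in the order [a, b, c, d, e] the diagonal is [1, 2, 2, 2, 1]. L has integer entries, so p(x) = det(xI - L) has integer coefficients. Expanding the determinant yields x^5 - 8x^4 + 21x^3 - 18x^2. The constant term is 0 because L is singular (the all-ones vector lies in its kernel). There are 2 zeros in the spectrum, matching the 2 components. The eigenvalues sum to 8, which equals trace(L) = 2|E|.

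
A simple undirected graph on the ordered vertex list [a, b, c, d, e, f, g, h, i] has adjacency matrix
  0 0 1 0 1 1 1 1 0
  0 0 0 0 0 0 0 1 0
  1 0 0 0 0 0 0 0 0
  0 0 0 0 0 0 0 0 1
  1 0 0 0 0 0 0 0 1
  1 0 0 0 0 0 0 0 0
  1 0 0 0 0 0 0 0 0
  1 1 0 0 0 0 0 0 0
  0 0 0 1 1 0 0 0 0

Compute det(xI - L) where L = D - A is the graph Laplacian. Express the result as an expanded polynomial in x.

x^9 - 16x^8 + 99x^7 - 312x^6 + 549x^5 - 552x^4 + 308x^3 - 86x^2 + 9x

Each diagonal entry of L is the vertex degree and each off-diagonal entry is -1 where an edge is present, 0 otherwise; in the order [a, b, c, d, e, f, g, h, i] the diagonal is [5, 1, 1, 1, 2, 1, 1, 2, 2]. Computing det(xI - L) by cofactor expansion (or equivalently via sum-over-permutations) gives x^9 - 16x^8 + 99x^7 - 312x^6 + 549x^5 - 552x^4 + 308x^3 - 86x^2 + 9x. The constant term is 0 because L is singular (the all-ones vector lies in its kernel). There is one zero in the spectrum, matching the 1 component. The largest eigenvalue, 6.1036, is at most the vertex count 9.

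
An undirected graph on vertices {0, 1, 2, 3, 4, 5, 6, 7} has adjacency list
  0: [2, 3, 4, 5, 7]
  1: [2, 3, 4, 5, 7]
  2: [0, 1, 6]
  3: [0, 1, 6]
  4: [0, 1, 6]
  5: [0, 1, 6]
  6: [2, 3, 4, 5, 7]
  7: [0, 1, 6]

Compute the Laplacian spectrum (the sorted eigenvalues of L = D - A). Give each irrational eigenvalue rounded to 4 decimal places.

[0, 3, 3, 3, 3, 5, 5, 8]

Each diagonal entry of L is the vertex degree and each off-diagonal entry is -1 where an edge is present, 0 otherwise; in the order [0, 1, 2, 3, 4, 5, 6, 7] the diagonal is [5, 5, 3, 3, 3, 3, 5, 3]. Since every row of L sums to 0, the all-ones vector is in the kernel and 0 is an eigenvalue. By the matrix-tree theorem the graph has (1/8) * product of the nonzero eigenvalues = 2025 spanning trees. The largest eigenvalue, 8, is at most the vertex count 8.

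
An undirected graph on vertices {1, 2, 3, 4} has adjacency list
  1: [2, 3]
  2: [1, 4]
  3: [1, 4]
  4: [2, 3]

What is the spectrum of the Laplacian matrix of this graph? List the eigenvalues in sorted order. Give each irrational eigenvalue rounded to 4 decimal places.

[0, 2, 2, 4]

With the vertex order [1, 2, 3, 4], the degrees are [2, 2, 2, 2], giving D = diag(2, 2, 2, 2) and L = D - A. L is symmetric positive semidefinite, so every eigenvalue is real and nonnegative. The single zero eigenvalue shows the graph is connected. The eigenvalues sum to 8, which equals trace(L) = 2|E|.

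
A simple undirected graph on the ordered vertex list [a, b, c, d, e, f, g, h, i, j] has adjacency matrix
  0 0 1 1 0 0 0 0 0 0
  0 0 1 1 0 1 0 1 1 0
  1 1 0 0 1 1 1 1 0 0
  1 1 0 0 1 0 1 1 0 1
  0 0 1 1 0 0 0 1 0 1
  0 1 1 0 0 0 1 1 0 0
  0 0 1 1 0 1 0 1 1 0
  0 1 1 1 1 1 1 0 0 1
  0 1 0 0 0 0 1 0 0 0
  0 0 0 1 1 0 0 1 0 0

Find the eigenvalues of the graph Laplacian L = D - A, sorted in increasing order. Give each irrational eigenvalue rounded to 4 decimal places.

Reading degrees in the order [a, b, c, d, e, f, g, h, i, j] gives [2, 5, 6, 6, 4, 4, 5, 7, 2, 3]; set D = diag(2, 5, 6, 6, 4, 4, 5, 7, 2, 3) and form L = D - A. Since every row of L sums to 0, the all-ones vector is in the kernel and 0 is an eigenvalue. The single zero eigenvalue shows the graph is connected. The largest eigenvalue, 8.2449, is at most the vertex count 10.

[0, 1.5412, 1.9649, 2.7810, 4.4279, 5, 5.4519, 6.4835, 8.1047, 8.2449]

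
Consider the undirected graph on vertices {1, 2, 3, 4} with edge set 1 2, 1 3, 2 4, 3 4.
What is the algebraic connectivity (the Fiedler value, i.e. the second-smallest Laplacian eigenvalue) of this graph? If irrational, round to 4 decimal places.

2

Reading degrees in the order [1, 2, 3, 4] gives [2, 2, 2, 2]; set D = diag(2, 2, 2, 2) and form L = D - A. The sorted Laplacian eigenvalues are [0, 2, 2, 4]; the algebraic connectivity is the second entry, 2. There is one zero in the spectrum, matching the 1 component.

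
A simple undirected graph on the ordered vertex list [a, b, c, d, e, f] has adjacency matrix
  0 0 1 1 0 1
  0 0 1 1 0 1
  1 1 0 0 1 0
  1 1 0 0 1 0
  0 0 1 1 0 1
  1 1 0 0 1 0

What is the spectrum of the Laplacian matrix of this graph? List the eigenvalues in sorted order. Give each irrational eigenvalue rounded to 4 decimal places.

[0, 3, 3, 3, 3, 6]

Each diagonal entry of L is the vertex degree and each off-diagonal entry is -1 where an edge is present, 0 otherwise; in the order [a, b, c, d, e, f] the diagonal is [3, 3, 3, 3, 3, 3]. Diagonalising L (or applying a numerical eigensolver to the 6x6 matrix) gives the spectrum above. The single zero eigenvalue shows the graph is connected. By the matrix-tree theorem the graph has (1/6) * product of the nonzero eigenvalues = 81 spanning trees.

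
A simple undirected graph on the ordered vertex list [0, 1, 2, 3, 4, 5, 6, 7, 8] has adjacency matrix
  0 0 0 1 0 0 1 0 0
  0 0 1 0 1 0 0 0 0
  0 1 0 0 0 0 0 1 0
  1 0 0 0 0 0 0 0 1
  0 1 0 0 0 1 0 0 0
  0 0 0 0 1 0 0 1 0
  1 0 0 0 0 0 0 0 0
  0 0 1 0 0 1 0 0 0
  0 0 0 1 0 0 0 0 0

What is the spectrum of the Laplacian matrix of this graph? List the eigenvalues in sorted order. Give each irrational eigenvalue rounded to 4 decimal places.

[0, 0, 0.5858, 1.3820, 1.3820, 2, 3.4142, 3.6180, 3.6180]

With the vertex order [0, 1, 2, 3, 4, 5, 6, 7, 8], the degrees are [2, 2, 2, 2, 2, 2, 1, 2, 1], giving D = diag(2, 2, 2, 2, 2, 2, 1, 2, 1) and L = D - A. Diagonalising L (or applying a numerical eigensolver to the 9x9 matrix) gives the spectrum above. The 2 zero eigenvalues correspond to the 2 connected components. There are 2 zeros in the spectrum, matching the 2 components.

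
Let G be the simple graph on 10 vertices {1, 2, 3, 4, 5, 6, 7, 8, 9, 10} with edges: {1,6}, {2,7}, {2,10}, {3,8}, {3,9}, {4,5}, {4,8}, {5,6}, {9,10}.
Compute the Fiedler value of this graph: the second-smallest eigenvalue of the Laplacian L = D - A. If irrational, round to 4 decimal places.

Reading degrees in the order [1, 2, 3, 4, 5, 6, 7, 8, 9, 10] gives [1, 2, 2, 2, 2, 2, 1, 2, 2, 2]; set D = diag(1, 2, 2, 2, 2, 2, 1, 2, 2, 2) and form L = D - A. The smallest Laplacian eigenvalue is always 0. The next one, lambda_2 = 0.0979, measures how hard the graph is to disconnect: larger values mean better connectivity.

0.0979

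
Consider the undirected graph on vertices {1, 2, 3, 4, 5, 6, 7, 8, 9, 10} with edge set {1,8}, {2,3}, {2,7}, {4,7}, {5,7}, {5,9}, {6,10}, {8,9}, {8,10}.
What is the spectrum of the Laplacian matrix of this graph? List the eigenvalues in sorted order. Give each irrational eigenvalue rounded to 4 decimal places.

With the vertex order [1, 2, 3, 4, 5, 6, 7, 8, 9, 10], the degrees are [1, 2, 1, 1, 2, 1, 3, 3, 2, 2], giving D = diag(1, 2, 1, 1, 2, 1, 3, 3, 2, 2) and L = D - A. L is symmetric positive semidefinite, so every eigenvalue is real and nonnegative. By the matrix-tree theorem the graph has (1/10) * product of the nonzero eigenvalues = 1 spanning tree. The largest eigenvalue, 4.4458, is at most the vertex count 10.

[0, 0.1277, 0.5188, 0.6297, 1, 2, 2.3111, 2.7968, 4.1701, 4.4458]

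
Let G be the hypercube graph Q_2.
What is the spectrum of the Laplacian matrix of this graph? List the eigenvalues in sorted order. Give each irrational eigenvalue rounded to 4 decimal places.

[0, 2, 2, 4]

The graph has 4 vertices and degree multiset [2, 2, 2, 2]; D is the diagonal matrix of degrees and L = D - A. L is symmetric positive semidefinite, so every eigenvalue is real and nonnegative. The single zero eigenvalue shows the graph is connected. The eigenvalues sum to 8, which equals trace(L) = 2|E|. There is one zero in the spectrum, matching the 1 component.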